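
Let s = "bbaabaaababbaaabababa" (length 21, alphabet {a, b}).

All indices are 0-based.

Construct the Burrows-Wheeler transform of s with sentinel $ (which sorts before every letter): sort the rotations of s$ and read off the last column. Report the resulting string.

rank  rotation                last
    0  $bbaabaaababbaaabababa  a
    1  a$bbaabaaababbaaababab  b
    2  aaabababa$bbaabaaababb  b
    3  aaababbaaabababa$bbaab  b
    4  aabaaababbaaabababa$bb  b
    5  aabababa$bbaabaaababba  a
    6  aababbaaabababa$bbaaba  a
    7  aba$bbaabaaababbaaabab  b
    8  abaaababbaaabababa$bba  a
    9  ababa$bbaabaaababbaaab  b
   10  abababa$bbaabaaababbaa  a
   11  ababbaaabababa$bbaabaa  a
   12  abbaaabababa$bbaabaaab  b
   13  ba$bbaabaaababbaaababa  a
   14  baaabababa$bbaabaaabab  b
   15  baaababbaaabababa$bbaa  a
   16  baabaaababbaaabababa$b  b
   17  baba$bbaabaaababbaaaba  a
   18  bababa$bbaabaaababbaaa  a
   19  babbaaabababa$bbaabaaa  a
   20  bbaaabababa$bbaabaaaba  a
   21  bbaabaaababbaaabababa$  $

abbbbaababaabababaaaa$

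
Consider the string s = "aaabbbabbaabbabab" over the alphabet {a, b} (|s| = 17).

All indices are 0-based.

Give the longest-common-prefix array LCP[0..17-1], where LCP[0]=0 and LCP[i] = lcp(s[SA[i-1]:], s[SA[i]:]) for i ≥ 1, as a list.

rank | idx | suffix
   0 |   0 | aaabbbabbaabbabab
   1 |   9 | aabbabab
   2 |   1 | aabbbabbaabbabab
   3 |  15 | ab
   4 |  13 | abab
   5 |   6 | abbaabbabab
   6 |  10 | abbabab
   7 |   2 | abbbabbaabbabab
   8 |  16 | b
   9 |   8 | baabbabab
  10 |  14 | bab
  11 |  12 | babab
  12 |   5 | babbaabbabab
  13 |   7 | bbaabbabab
  14 |  11 | bbabab
  15 |   4 | bbabbaabbabab
  16 |   3 | bbbabbaabbabab

SA = [0, 9, 1, 15, 13, 6, 10, 2, 16, 8, 14, 12, 5, 7, 11, 4, 3]
[i] adj suffixes → lcp
  [1] 0/9 → 2 ('aa')
  [2] 9/1 → 4 ('aabb')
  [3] 1/15 → 1 ('a')
  [4] 15/13 → 2 ('ab')
  [5] 13/6 → 2 ('ab')
  [6] 6/10 → 4 ('abba')
  [7] 10/2 → 3 ('abb')
  [8] 2/16 → 0 ('')
  [9] 16/8 → 1 ('b')
  [10] 8/14 → 2 ('ba')
  [11] 14/12 → 3 ('bab')
  [12] 12/5 → 3 ('bab')
  [13] 5/7 → 1 ('b')
  [14] 7/11 → 3 ('bba')
  [15] 11/4 → 4 ('bbab')
  [16] 4/3 → 2 ('bb')

[0, 2, 4, 1, 2, 2, 4, 3, 0, 1, 2, 3, 3, 1, 3, 4, 2]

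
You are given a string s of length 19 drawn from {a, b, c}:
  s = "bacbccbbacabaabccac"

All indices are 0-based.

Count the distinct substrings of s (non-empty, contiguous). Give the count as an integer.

163

sorted suffixes:
  #0 SA[0]=12  'aabccac'
  #1 SA[1]=10  'abaabccac'
  #2 SA[2]=13  'abccac'
  #3 SA[3]=17  'ac'
  #4 SA[4]=8  'acabaabccac'
  #5 SA[5]=1  'acbccbbacabaabccac'
  #6 SA[6]=11  'baabccac'
  #7 SA[7]=7  'bacabaabccac'
  #8 SA[8]=0  'bacbccbbacabaabccac'
  #9 SA[9]=6  'bbacabaabccac'
  #10 SA[10]=14  'bccac'
  #11 SA[11]=3  'bccbbacabaabccac'
  #12 SA[12]=18  'c'
  #13 SA[13]=9  'cabaabccac'
  #14 SA[14]=16  'cac'
  #15 SA[15]=5  'cbbacabaabccac'
  #16 SA[16]=2  'cbccbbacabaabccac'
  #17 SA[17]=15  'ccac'
  #18 SA[18]=4  'ccbbacabaabccac'

SA = [12, 10, 13, 17, 8, 1, 11, 7, 0, 6, 14, 3, 18, 9, 16, 5, 2, 15, 4]
rank  pair      lcp
   1  s[12:],s[10:]  1  'a'
   2  s[10:],s[13:]  2  'ab'
   3  s[13:],s[17:]  1  'a'
   4  s[17:],s[8:]  2  'ac'
   5  s[8:],s[1:]  2  'ac'
   6  s[1:],s[11:]  0  ''
   7  s[11:],s[7:]  2  'ba'
   8  s[7:],s[0:]  3  'bac'
   9  s[0:],s[6:]  1  'b'
  10  s[6:],s[14:]  1  'b'
  11  s[14:],s[3:]  3  'bcc'
  12  s[3:],s[18:]  0  ''
  13  s[18:],s[9:]  1  'c'
  14  s[9:],s[16:]  2  'ca'
  15  s[16:],s[5:]  1  'c'
  16  s[5:],s[2:]  2  'cb'
  17  s[2:],s[15:]  1  'c'
  18  s[15:],s[4:]  2  'cc'

n(n+1)/2 = 19·20/2 = 190
Σ LCP = 0 + 1 + 2 + 1 + 2 + 2 + 0 + 2 + 3 + 1 + 1 + 3 + 0 + 1 + 2 + 1 + 2 + 1 + 2 = 27
distinct = 190 − 27 = 163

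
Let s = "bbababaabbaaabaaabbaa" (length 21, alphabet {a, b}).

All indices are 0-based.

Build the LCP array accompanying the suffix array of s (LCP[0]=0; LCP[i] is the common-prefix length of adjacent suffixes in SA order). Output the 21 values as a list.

rank→(start, suffix):
  0 → (20, 'a')
  1 → (19, 'aa')
  2 → (10, 'aaabaaabbaa')
  3 → (14, 'aaabbaa')
  4 → (11, 'aabaaabbaa')
  5 → (15, 'aabbaa')
  6 → (6, 'aabbaaabaaabbaa')
  7 → (12, 'abaaabbaa')
  8 → (4, 'abaabbaaabaaabbaa')
  9 → (2, 'ababaabbaaabaaabbaa')
  10 → (16, 'abbaa')
  11 → (7, 'abbaaabaaabbaa')
  12 → (18, 'baa')
  13 → (9, 'baaabaaabbaa')
  14 → (13, 'baaabbaa')
  15 → (5, 'baabbaaabaaabbaa')
  16 → (3, 'babaabbaaabaaabbaa')
  17 → (1, 'bababaabbaaabaaabbaa')
  18 → (17, 'bbaa')
  19 → (8, 'bbaaabaaabbaa')
  20 → (0, 'bbababaabbaaabaaabbaa')

SA = [20, 19, 10, 14, 11, 15, 6, 12, 4, 2, 16, 7, 18, 9, 13, 5, 3, 1, 17, 8, 0]
i: (SA[i-1],SA[i]) lcp shared
  1: (20,19) 1 'a'
  2: (19,10) 2 'aa'
  3: (10,14) 4 'aaab'
  4: (14,11) 2 'aa'
  5: (11,15) 3 'aab'
  6: (15,6) 6 'aabbaa'
  7: (6,12) 1 'a'
  8: (12,4) 4 'abaa'
  9: (4,2) 3 'aba'
  10: (2,16) 2 'ab'
  11: (16,7) 5 'abbaa'
  12: (7,18) 0 ''
  13: (18,9) 3 'baa'
  14: (9,13) 5 'baaab'
  15: (13,5) 3 'baa'
  16: (5,3) 2 'ba'
  17: (3,1) 4 'baba'
  18: (1,17) 1 'b'
  19: (17,8) 4 'bbaa'
  20: (8,0) 3 'bba'

[0, 1, 2, 4, 2, 3, 6, 1, 4, 3, 2, 5, 0, 3, 5, 3, 2, 4, 1, 4, 3]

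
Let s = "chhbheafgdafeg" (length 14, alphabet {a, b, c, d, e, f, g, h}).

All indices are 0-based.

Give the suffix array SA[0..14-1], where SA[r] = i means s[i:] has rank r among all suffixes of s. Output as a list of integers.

[10, 6, 3, 0, 9, 5, 12, 11, 7, 13, 8, 2, 4, 1]

rank | idx | suffix
   0 |  10 | afeg
   1 |   6 | afgdafeg
   2 |   3 | bheafgdafeg
   3 |   0 | chhbheafgdafeg
   4 |   9 | dafeg
   5 |   5 | eafgdafeg
   6 |  12 | eg
   7 |  11 | feg
   8 |   7 | fgdafeg
   9 |  13 | g
  10 |   8 | gdafeg
  11 |   2 | hbheafgdafeg
  12 |   4 | heafgdafeg
  13 |   1 | hhbheafgdafeg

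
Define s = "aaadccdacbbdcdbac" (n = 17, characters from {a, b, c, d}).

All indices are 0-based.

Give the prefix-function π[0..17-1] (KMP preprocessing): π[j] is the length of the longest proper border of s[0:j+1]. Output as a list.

[0, 1, 2, 0, 0, 0, 0, 1, 0, 0, 0, 0, 0, 0, 0, 1, 0]

π[0] = 0
j=1 s[j]='a': π[1]=1 (border 'a')
j=2 s[j]='a': π[2]=2 (border 'aa')
j=3 s[j]='d': k: 2→1→0; π[3]=0 (border '')
j=4 s[j]='c': π[4]=0 (border '')
j=5 s[j]='c': π[5]=0 (border '')
j=6 s[j]='d': π[6]=0 (border '')
j=7 s[j]='a': π[7]=1 (border 'a')
j=8 s[j]='c': k: 1→0; π[8]=0 (border '')
j=9 s[j]='b': π[9]=0 (border '')
j=10 s[j]='b': π[10]=0 (border '')
j=11 s[j]='d': π[11]=0 (border '')
j=12 s[j]='c': π[12]=0 (border '')
j=13 s[j]='d': π[13]=0 (border '')
j=14 s[j]='b': π[14]=0 (border '')
j=15 s[j]='a': π[15]=1 (border 'a')
j=16 s[j]='c': k: 1→0; π[16]=0 (border '')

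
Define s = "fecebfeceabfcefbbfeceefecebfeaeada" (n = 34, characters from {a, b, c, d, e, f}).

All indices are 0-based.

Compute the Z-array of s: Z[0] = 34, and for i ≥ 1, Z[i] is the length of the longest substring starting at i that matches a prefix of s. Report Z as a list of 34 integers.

Z[0]=34
i=1: outside box; Z[1]=0
i=2: outside box; Z[2]=0
i=3: outside box; Z[3]=0
i=4: outside box; Z[4]=0
i=5: outside box; Z[5]=4 scan→box=[5,9)
i=6: min(r-i=3, Z[1]=0)=0; Z[6]=0
i=7: min(r-i=2, Z[2]=0)=0; Z[7]=0
i=8: min(r-i=1, Z[3]=0)=0; Z[8]=0
i=9: outside box; Z[9]=0
i=10: outside box; Z[10]=0
i=11: outside box; Z[11]=1 scan→box=[11,12)
i=12: outside box; Z[12]=0
i=13: outside box; Z[13]=0
i=14: outside box; Z[14]=1 scan→box=[14,15)
i=15: outside box; Z[15]=0
i=16: outside box; Z[16]=0
i=17: outside box; Z[17]=4 scan→box=[17,21)
i=18: min(r-i=3, Z[1]=0)=0; Z[18]=0
i=19: min(r-i=2, Z[2]=0)=0; Z[19]=0
i=20: min(r-i=1, Z[3]=0)=0; Z[20]=0
i=21: outside box; Z[21]=0
i=22: outside box; Z[22]=7 scan→box=[22,29)
i=23: min(r-i=6, Z[1]=0)=0; Z[23]=0
i=24: min(r-i=5, Z[2]=0)=0; Z[24]=0
i=25: min(r-i=4, Z[3]=0)=0; Z[25]=0
i=26: min(r-i=3, Z[4]=0)=0; Z[26]=0
i=27: min(r-i=2, Z[5]=4)=2; Z[27]=2
i=28: min(r-i=1, Z[6]=0)=0; Z[28]=0
i=29: outside box; Z[29]=0
i=30: outside box; Z[30]=0
i=31: outside box; Z[31]=0
i=32: outside box; Z[32]=0
i=33: outside box; Z[33]=0

[34, 0, 0, 0, 0, 4, 0, 0, 0, 0, 0, 1, 0, 0, 1, 0, 0, 4, 0, 0, 0, 0, 7, 0, 0, 0, 0, 2, 0, 0, 0, 0, 0, 0]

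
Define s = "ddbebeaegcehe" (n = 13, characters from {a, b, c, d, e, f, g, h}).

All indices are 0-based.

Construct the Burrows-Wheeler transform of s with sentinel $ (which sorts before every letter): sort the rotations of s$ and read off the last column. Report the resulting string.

rank  rotation        last
    0  $ddbebeaegcehe  e
    1  aegcehe$ddbebe  e
    2  beaegcehe$ddbe  e
    3  bebeaegcehe$dd  d
    4  cehe$ddbebeaeg  g
    5  dbebeaegcehe$d  d
    6  ddbebeaegcehe$  $
    7  e$ddbebeaegceh  h
    8  eaegcehe$ddbeb  b
    9  ebeaegcehe$ddb  b
   10  egcehe$ddbebea  a
   11  ehe$ddbebeaegc  c
   12  gcehe$ddbebeae  e
   13  he$ddbebeaegce  e

eeedgd$hbbacee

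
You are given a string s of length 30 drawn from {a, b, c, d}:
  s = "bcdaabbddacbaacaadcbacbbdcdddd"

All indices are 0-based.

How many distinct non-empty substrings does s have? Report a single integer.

sorted suffixes:
  #0 SA[0]=3  'aabbddacbaacaadcbacbbdcdddd'
  #1 SA[1]=12  'aacaadcbacbbdcdddd'
  #2 SA[2]=15  'aadcbacbbdcdddd'
  #3 SA[3]=4  'abbddacbaacaadcbacbbdcdddd'
  #4 SA[4]=13  'acaadcbacbbdcdddd'
  #5 SA[5]=9  'acbaacaadcbacbbdcdddd'
  #6 SA[6]=20  'acbbdcdddd'
  #7 SA[7]=16  'adcbacbbdcdddd'
  #8 SA[8]=11  'baacaadcbacbbdcdddd'
  #9 SA[9]=19  'bacbbdcdddd'
  #10 SA[10]=22  'bbdcdddd'
  #11 SA[11]=5  'bbddacbaacaadcbacbbdcdddd'
  #12 SA[12]=0  'bcdaabbddacbaacaadcbacbbdcdddd'
  #13 SA[13]=23  'bdcdddd'
  #14 SA[14]=6  'bddacbaacaadcbacbbdcdddd'
  #15 SA[15]=14  'caadcbacbbdcdddd'
  #16 SA[16]=10  'cbaacaadcbacbbdcdddd'
  #17 SA[17]=18  'cbacbbdcdddd'
  #18 SA[18]=21  'cbbdcdddd'
  #19 SA[19]=1  'cdaabbddacbaacaadcbacbbdcdddd'
  #20 SA[20]=25  'cdddd'
  #21 SA[21]=29  'd'
  #22 SA[22]=2  'daabbddacbaacaadcbacbbdcdddd'
  #23 SA[23]=8  'dacbaacaadcbacbbdcdddd'
  #24 SA[24]=17  'dcbacbbdcdddd'
  #25 SA[25]=24  'dcdddd'
  #26 SA[26]=28  'dd'
  #27 SA[27]=7  'ddacbaacaadcbacbbdcdddd'
  #28 SA[28]=27  'ddd'
  #29 SA[29]=26  'dddd'

SA = [3, 12, 15, 4, 13, 9, 20, 16, 11, 19, 22, 5, 0, 23, 6, 14, 10, 18, 21, 1, 25, 29, 2, 8, 17, 24, 28, 7, 27, 26]
i: (SA[i-1],SA[i]) lcp shared
  1: (3,12) 2 'aa'
  2: (12,15) 2 'aa'
  3: (15,4) 1 'a'
  4: (4,13) 1 'a'
  5: (13,9) 2 'ac'
  6: (9,20) 3 'acb'
  7: (20,16) 1 'a'
  8: (16,11) 0 ''
  9: (11,19) 2 'ba'
  10: (19,22) 1 'b'
  11: (22,5) 3 'bbd'
  12: (5,0) 1 'b'
  13: (0,23) 1 'b'
  14: (23,6) 2 'bd'
  15: (6,14) 0 ''
  16: (14,10) 1 'c'
  17: (10,18) 3 'cba'
  18: (18,21) 2 'cb'
  19: (21,1) 1 'c'
  20: (1,25) 2 'cd'
  21: (25,29) 0 ''
  22: (29,2) 1 'd'
  23: (2,8) 2 'da'
  24: (8,17) 1 'd'
  25: (17,24) 2 'dc'
  26: (24,28) 1 'd'
  27: (28,7) 2 'dd'
  28: (7,27) 2 'dd'
  29: (27,26) 3 'ddd'

n(n+1)/2 = 30·31/2 = 465
Σ LCP = 0 + 2 + 2 + 1 + 1 + 2 + 3 + 1 + 0 + 2 + 1 + 3 + 1 + 1 + 2 + 0 + 1 + 3 + 2 + 1 + 2 + 0 + 1 + 2 + 1 + 2 + 1 + 2 + 2 + 3 = 45
distinct = 465 − 45 = 420

420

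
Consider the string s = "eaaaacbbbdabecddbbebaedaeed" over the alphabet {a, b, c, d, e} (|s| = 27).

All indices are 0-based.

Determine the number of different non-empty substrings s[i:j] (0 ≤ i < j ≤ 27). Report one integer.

347

rank | idx | suffix
   0 |   1 | aaaacbbbdabecddbbebaedaeed
   1 |   2 | aaacbbbdabecddbbebaedaeed
   2 |   3 | aacbbbdabecddbbebaedaeed
   3 |  10 | abecddbbebaedaeed
   4 |   4 | acbbbdabecddbbebaedaeed
   5 |  20 | aedaeed
   6 |  23 | aeed
   7 |  19 | baedaeed
   8 |   6 | bbbdabecddbbebaedaeed
   9 |   7 | bbdabecddbbebaedaeed
  10 |  16 | bbebaedaeed
  11 |   8 | bdabecddbbebaedaeed
  12 |  17 | bebaedaeed
  13 |  11 | becddbbebaedaeed
  14 |   5 | cbbbdabecddbbebaedaeed
  15 |  13 | cddbbebaedaeed
  16 |  26 | d
  17 |   9 | dabecddbbebaedaeed
  18 |  22 | daeed
  19 |  15 | dbbebaedaeed
  20 |  14 | ddbbebaedaeed
  21 |   0 | eaaaacbbbdabecddbbebaedaeed
  22 |  18 | ebaedaeed
  23 |  12 | ecddbbebaedaeed
  24 |  25 | ed
  25 |  21 | edaeed
  26 |  24 | eed

SA = [1, 2, 3, 10, 4, 20, 23, 19, 6, 7, 16, 8, 17, 11, 5, 13, 26, 9, 22, 15, 14, 0, 18, 12, 25, 21, 24]
rank  pair      lcp
   1  s[1:],s[2:]  3  'aaa'
   2  s[2:],s[3:]  2  'aa'
   3  s[3:],s[10:]  1  'a'
   4  s[10:],s[4:]  1  'a'
   5  s[4:],s[20:]  1  'a'
   6  s[20:],s[23:]  2  'ae'
   7  s[23:],s[19:]  0  ''
   8  s[19:],s[6:]  1  'b'
   9  s[6:],s[7:]  2  'bb'
  10  s[7:],s[16:]  2  'bb'
  11  s[16:],s[8:]  1  'b'
  12  s[8:],s[17:]  1  'b'
  13  s[17:],s[11:]  2  'be'
  14  s[11:],s[5:]  0  ''
  15  s[5:],s[13:]  1  'c'
  16  s[13:],s[26:]  0  ''
  17  s[26:],s[9:]  1  'd'
  18  s[9:],s[22:]  2  'da'
  19  s[22:],s[15:]  1  'd'
  20  s[15:],s[14:]  1  'd'
  21  s[14:],s[0:]  0  ''
  22  s[0:],s[18:]  1  'e'
  23  s[18:],s[12:]  1  'e'
  24  s[12:],s[25:]  1  'e'
  25  s[25:],s[21:]  2  'ed'
  26  s[21:],s[24:]  1  'e'

n(n+1)/2 = 27·28/2 = 378
Σ LCP = 0 + 3 + 2 + 1 + 1 + 1 + 2 + 0 + 1 + 2 + 2 + 1 + 1 + 2 + 0 + 1 + 0 + 1 + 2 + 1 + 1 + 0 + 1 + 1 + 1 + 2 + 1 = 31
distinct = 378 − 31 = 347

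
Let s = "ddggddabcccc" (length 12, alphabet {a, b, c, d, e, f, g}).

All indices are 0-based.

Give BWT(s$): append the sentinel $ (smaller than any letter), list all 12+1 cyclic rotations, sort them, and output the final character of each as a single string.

cdacccbdg$dgd

rank  rotation       last
    0  $ddggddabcccc  c
    1  abcccc$ddggdd  d
    2  bcccc$ddggdda  a
    3  c$ddggddabccc  c
    4  cc$ddggddabcc  c
    5  ccc$ddggddabc  c
    6  cccc$ddggddab  b
    7  dabcccc$ddggd  d
    8  ddabcccc$ddgg  g
    9  ddggddabcccc$  $
   10  dggddabcccc$d  d
   11  gddabcccc$ddg  g
   12  ggddabcccc$dd  d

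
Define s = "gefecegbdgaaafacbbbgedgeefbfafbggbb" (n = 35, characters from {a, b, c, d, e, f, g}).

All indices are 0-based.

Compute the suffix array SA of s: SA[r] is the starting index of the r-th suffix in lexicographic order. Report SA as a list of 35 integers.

sorted suffixes:
  #0 SA[0]=10  'aaafacbbbgedgeefbfafbggbb'
  #1 SA[1]=11  'aafacbbbgedgeefbfafbggbb'
  #2 SA[2]=14  'acbbbgedgeefbfafbggbb'
  #3 SA[3]=12  'afacbbbgedgeefbfafbggbb'
  #4 SA[4]=28  'afbggbb'
  #5 SA[5]=34  'b'
  #6 SA[6]=33  'bb'
  #7 SA[7]=16  'bbbgedgeefbfafbggbb'
  #8 SA[8]=17  'bbgedgeefbfafbggbb'
  #9 SA[9]=7  'bdgaaafacbbbgedgeefbfafbggbb'
  #10 SA[10]=26  'bfafbggbb'
  #11 SA[11]=18  'bgedgeefbfafbggbb'
  #12 SA[12]=30  'bggbb'
  #13 SA[13]=15  'cbbbgedgeefbfafbggbb'
  #14 SA[14]=4  'cegbdgaaafacbbbgedgeefbfafbggbb'
  #15 SA[15]=8  'dgaaafacbbbgedgeefbfafbggbb'
  #16 SA[16]=21  'dgeefbfafbggbb'
  #17 SA[17]=3  'ecegbdgaaafacbbbgedgeefbfafbggbb'
  #18 SA[18]=20  'edgeefbfafbggbb'
  #19 SA[19]=23  'eefbfafbggbb'
  #20 SA[20]=24  'efbfafbggbb'
  #21 SA[21]=1  'efecegbdgaaafacbbbgedgeefbfafbggbb'
  #22 SA[22]=5  'egbdgaaafacbbbgedgeefbfafbggbb'
  #23 SA[23]=13  'facbbbgedgeefbfafbggbb'
  #24 SA[24]=27  'fafbggbb'
  #25 SA[25]=25  'fbfafbggbb'
  #26 SA[26]=29  'fbggbb'
  #27 SA[27]=2  'fecegbdgaaafacbbbgedgeefbfafbggbb'
  #28 SA[28]=9  'gaaafacbbbgedgeefbfafbggbb'
  #29 SA[29]=32  'gbb'
  #30 SA[30]=6  'gbdgaaafacbbbgedgeefbfafbggbb'
  #31 SA[31]=19  'gedgeefbfafbggbb'
  #32 SA[32]=22  'geefbfafbggbb'
  #33 SA[33]=0  'gefecegbdgaaafacbbbgedgeefbfafbggbb'
  #34 SA[34]=31  'ggbb'

[10, 11, 14, 12, 28, 34, 33, 16, 17, 7, 26, 18, 30, 15, 4, 8, 21, 3, 20, 23, 24, 1, 5, 13, 27, 25, 29, 2, 9, 32, 6, 19, 22, 0, 31]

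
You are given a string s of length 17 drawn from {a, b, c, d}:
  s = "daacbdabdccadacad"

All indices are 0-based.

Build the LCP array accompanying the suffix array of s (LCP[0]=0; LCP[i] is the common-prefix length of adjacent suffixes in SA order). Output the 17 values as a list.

[0, 1, 1, 2, 1, 2, 0, 2, 0, 3, 1, 1, 0, 1, 2, 2, 1]

sorted suffixes:
  #0 SA[0]=1  'aacbdabdccadacad'
  #1 SA[1]=6  'abdccadacad'
  #2 SA[2]=13  'acad'
  #3 SA[3]=2  'acbdabdccadacad'
  #4 SA[4]=15  'ad'
  #5 SA[5]=11  'adacad'
  #6 SA[6]=4  'bdabdccadacad'
  #7 SA[7]=7  'bdccadacad'
  #8 SA[8]=14  'cad'
  #9 SA[9]=10  'cadacad'
  #10 SA[10]=3  'cbdabdccadacad'
  #11 SA[11]=9  'ccadacad'
  #12 SA[12]=16  'd'
  #13 SA[13]=0  'daacbdabdccadacad'
  #14 SA[14]=5  'dabdccadacad'
  #15 SA[15]=12  'dacad'
  #16 SA[16]=8  'dccadacad'

SA = [1, 6, 13, 2, 15, 11, 4, 7, 14, 10, 3, 9, 16, 0, 5, 12, 8]
i: (SA[i-1],SA[i]) lcp shared
  1: (1,6) 1 'a'
  2: (6,13) 1 'a'
  3: (13,2) 2 'ac'
  4: (2,15) 1 'a'
  5: (15,11) 2 'ad'
  6: (11,4) 0 ''
  7: (4,7) 2 'bd'
  8: (7,14) 0 ''
  9: (14,10) 3 'cad'
  10: (10,3) 1 'c'
  11: (3,9) 1 'c'
  12: (9,16) 0 ''
  13: (16,0) 1 'd'
  14: (0,5) 2 'da'
  15: (5,12) 2 'da'
  16: (12,8) 1 'd'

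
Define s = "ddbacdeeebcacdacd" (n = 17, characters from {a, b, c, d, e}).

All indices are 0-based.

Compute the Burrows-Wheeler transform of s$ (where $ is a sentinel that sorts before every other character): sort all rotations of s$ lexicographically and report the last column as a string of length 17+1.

rank  rotation            last
    0  $ddbacdeeebcacdacd  d
    1  acd$ddbacdeeebcacd  d
    2  acdacd$ddbacdeeebc  c
    3  acdeeebcacdacd$ddb  b
    4  bacdeeebcacdacd$dd  d
    5  bcacdacd$ddbacdeee  e
    6  cacdacd$ddbacdeeeb  b
    7  cd$ddbacdeeebcacda  a
    8  cdacd$ddbacdeeebca  a
    9  cdeeebcacdacd$ddba  a
   10  d$ddbacdeeebcacdac  c
   11  dacd$ddbacdeeebcac  c
   12  dbacdeeebcacdacd$d  d
   13  ddbacdeeebcacdacd$  $
   14  deeebcacdacd$ddbac  c
   15  ebcacdacd$ddbacdee  e
   16  eebcacdacd$ddbacde  e
   17  eeebcacdacd$ddbacd  d

ddcbdebaaaccd$ceed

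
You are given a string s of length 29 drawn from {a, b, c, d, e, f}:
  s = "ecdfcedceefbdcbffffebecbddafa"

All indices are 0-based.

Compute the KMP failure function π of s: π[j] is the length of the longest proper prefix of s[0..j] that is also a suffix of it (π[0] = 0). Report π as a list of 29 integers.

π[0] = 0
j=1 s[j]='c': π[1]=0 (border '')
j=2 s[j]='d': π[2]=0 (border '')
j=3 s[j]='f': π[3]=0 (border '')
j=4 s[j]='c': π[4]=0 (border '')
j=5 s[j]='e': π[5]=1 (border 'e')
j=6 s[j]='d': k: 1→0; π[6]=0 (border '')
j=7 s[j]='c': π[7]=0 (border '')
j=8 s[j]='e': π[8]=1 (border 'e')
j=9 s[j]='e': k: 1→0; π[9]=1 (border 'e')
j=10 s[j]='f': k: 1→0; π[10]=0 (border '')
j=11 s[j]='b': π[11]=0 (border '')
j=12 s[j]='d': π[12]=0 (border '')
j=13 s[j]='c': π[13]=0 (border '')
j=14 s[j]='b': π[14]=0 (border '')
j=15 s[j]='f': π[15]=0 (border '')
j=16 s[j]='f': π[16]=0 (border '')
j=17 s[j]='f': π[17]=0 (border '')
j=18 s[j]='f': π[18]=0 (border '')
j=19 s[j]='e': π[19]=1 (border 'e')
j=20 s[j]='b': k: 1→0; π[20]=0 (border '')
j=21 s[j]='e': π[21]=1 (border 'e')
j=22 s[j]='c': π[22]=2 (border 'ec')
j=23 s[j]='b': k: 2→0; π[23]=0 (border '')
j=24 s[j]='d': π[24]=0 (border '')
j=25 s[j]='d': π[25]=0 (border '')
j=26 s[j]='a': π[26]=0 (border '')
j=27 s[j]='f': π[27]=0 (border '')
j=28 s[j]='a': π[28]=0 (border '')

[0, 0, 0, 0, 0, 1, 0, 0, 1, 1, 0, 0, 0, 0, 0, 0, 0, 0, 0, 1, 0, 1, 2, 0, 0, 0, 0, 0, 0]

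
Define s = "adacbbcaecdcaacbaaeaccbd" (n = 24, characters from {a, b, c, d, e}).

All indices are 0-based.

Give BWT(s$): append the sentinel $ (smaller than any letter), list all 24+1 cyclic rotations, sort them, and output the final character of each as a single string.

dcbade$acccbcdbaacaebacaa

rank  rotation                   last
    0  $adacbbcaecdcaacbaaeaccbd  d
    1  aacbaaeaccbd$adacbbcaecdc  c
    2  aaeaccbd$adacbbcaecdcaacb  b
    3  acbaaeaccbd$adacbbcaecdca  a
    4  acbbcaecdcaacbaaeaccbd$ad  d
    5  accbd$adacbbcaecdcaacbaae  e
    6  adacbbcaecdcaacbaaeaccbd$  $
    7  aeaccbd$adacbbcaecdcaacba  a
    8  aecdcaacbaaeaccbd$adacbbc  c
    9  baaeaccbd$adacbbcaecdcaac  c
   10  bbcaecdcaacbaaeaccbd$adac  c
   11  bcaecdcaacbaaeaccbd$adacb  b
   12  bd$adacbbcaecdcaacbaaeacc  c
   13  caacbaaeaccbd$adacbbcaecd  d
   14  caecdcaacbaaeaccbd$adacbb  b
   15  cbaaeaccbd$adacbbcaecdcaa  a
   16  cbbcaecdcaacbaaeaccbd$ada  a
   17  cbd$adacbbcaecdcaacbaaeac  c
   18  ccbd$adacbbcaecdcaacbaaea  a
   19  cdcaacbaaeaccbd$adacbbcae  e
   20  d$adacbbcaecdcaacbaaeaccb  b
   21  dacbbcaecdcaacbaaeaccbd$a  a
   22  dcaacbaaeaccbd$adacbbcaec  c
   23  eaccbd$adacbbcaecdcaacbaa  a
   24  ecdcaacbaaeaccbd$adacbbca  a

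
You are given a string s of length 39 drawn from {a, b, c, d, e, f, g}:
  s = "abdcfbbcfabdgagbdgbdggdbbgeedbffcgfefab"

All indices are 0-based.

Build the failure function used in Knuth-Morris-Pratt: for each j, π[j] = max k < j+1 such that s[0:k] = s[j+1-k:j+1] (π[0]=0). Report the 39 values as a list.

π[0] = 0
j=1 s[j]='b': π[1]=0 (border '')
j=2 s[j]='d': π[2]=0 (border '')
j=3 s[j]='c': π[3]=0 (border '')
j=4 s[j]='f': π[4]=0 (border '')
j=5 s[j]='b': π[5]=0 (border '')
j=6 s[j]='b': π[6]=0 (border '')
j=7 s[j]='c': π[7]=0 (border '')
j=8 s[j]='f': π[8]=0 (border '')
j=9 s[j]='a': π[9]=1 (border 'a')
j=10 s[j]='b': π[10]=2 (border 'ab')
j=11 s[j]='d': π[11]=3 (border 'abd')
j=12 s[j]='g': k: 3→0; π[12]=0 (border '')
j=13 s[j]='a': π[13]=1 (border 'a')
j=14 s[j]='g': k: 1→0; π[14]=0 (border '')
j=15 s[j]='b': π[15]=0 (border '')
j=16 s[j]='d': π[16]=0 (border '')
j=17 s[j]='g': π[17]=0 (border '')
j=18 s[j]='b': π[18]=0 (border '')
j=19 s[j]='d': π[19]=0 (border '')
j=20 s[j]='g': π[20]=0 (border '')
j=21 s[j]='g': π[21]=0 (border '')
j=22 s[j]='d': π[22]=0 (border '')
j=23 s[j]='b': π[23]=0 (border '')
j=24 s[j]='b': π[24]=0 (border '')
j=25 s[j]='g': π[25]=0 (border '')
j=26 s[j]='e': π[26]=0 (border '')
j=27 s[j]='e': π[27]=0 (border '')
j=28 s[j]='d': π[28]=0 (border '')
j=29 s[j]='b': π[29]=0 (border '')
j=30 s[j]='f': π[30]=0 (border '')
j=31 s[j]='f': π[31]=0 (border '')
j=32 s[j]='c': π[32]=0 (border '')
j=33 s[j]='g': π[33]=0 (border '')
j=34 s[j]='f': π[34]=0 (border '')
j=35 s[j]='e': π[35]=0 (border '')
j=36 s[j]='f': π[36]=0 (border '')
j=37 s[j]='a': π[37]=1 (border 'a')
j=38 s[j]='b': π[38]=2 (border 'ab')

[0, 0, 0, 0, 0, 0, 0, 0, 0, 1, 2, 3, 0, 1, 0, 0, 0, 0, 0, 0, 0, 0, 0, 0, 0, 0, 0, 0, 0, 0, 0, 0, 0, 0, 0, 0, 0, 1, 2]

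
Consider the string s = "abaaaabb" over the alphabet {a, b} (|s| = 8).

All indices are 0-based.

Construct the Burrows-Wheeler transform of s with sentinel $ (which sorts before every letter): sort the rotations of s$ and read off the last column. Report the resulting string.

rank  rotation   last
    0  $abaaaabb  b
    1  aaaabb$ab  b
    2  aaabb$aba  a
    3  aabb$abaa  a
    4  abaaaabb$  $
    5  abb$abaaa  a
    6  b$abaaaab  b
    7  baaaabb$a  a
    8  bb$abaaaa  a

bbaa$abaa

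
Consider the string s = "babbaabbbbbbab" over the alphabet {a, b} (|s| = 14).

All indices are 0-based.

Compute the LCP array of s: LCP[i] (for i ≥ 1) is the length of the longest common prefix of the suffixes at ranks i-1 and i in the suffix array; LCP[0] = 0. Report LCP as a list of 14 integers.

sorted suffixes:
  #0 SA[0]=4  'aabbbbbbab'
  #1 SA[1]=12  'ab'
  #2 SA[2]=1  'abbaabbbbbbab'
  #3 SA[3]=5  'abbbbbbab'
  #4 SA[4]=13  'b'
  #5 SA[5]=3  'baabbbbbbab'
  #6 SA[6]=11  'bab'
  #7 SA[7]=0  'babbaabbbbbbab'
  #8 SA[8]=2  'bbaabbbbbbab'
  #9 SA[9]=10  'bbab'
  #10 SA[10]=9  'bbbab'
  #11 SA[11]=8  'bbbbab'
  #12 SA[12]=7  'bbbbbab'
  #13 SA[13]=6  'bbbbbbab'

SA = [4, 12, 1, 5, 13, 3, 11, 0, 2, 10, 9, 8, 7, 6]
rank  pair      lcp
   1  s[4:],s[12:]  1  'a'
   2  s[12:],s[1:]  2  'ab'
   3  s[1:],s[5:]  3  'abb'
   4  s[5:],s[13:]  0  ''
   5  s[13:],s[3:]  1  'b'
   6  s[3:],s[11:]  2  'ba'
   7  s[11:],s[0:]  3  'bab'
   8  s[0:],s[2:]  1  'b'
   9  s[2:],s[10:]  3  'bba'
  10  s[10:],s[9:]  2  'bb'
  11  s[9:],s[8:]  3  'bbb'
  12  s[8:],s[7:]  4  'bbbb'
  13  s[7:],s[6:]  5  'bbbbb'

[0, 1, 2, 3, 0, 1, 2, 3, 1, 3, 2, 3, 4, 5]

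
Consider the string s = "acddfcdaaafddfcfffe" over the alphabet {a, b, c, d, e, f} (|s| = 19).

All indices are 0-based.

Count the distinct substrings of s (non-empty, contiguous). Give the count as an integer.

sorted suffixes:
  #0 SA[0]=7  'aaafddfcfffe'
  #1 SA[1]=8  'aafddfcfffe'
  #2 SA[2]=0  'acddfcdaaafddfcfffe'
  #3 SA[3]=9  'afddfcfffe'
  #4 SA[4]=5  'cdaaafddfcfffe'
  #5 SA[5]=1  'cddfcdaaafddfcfffe'
  #6 SA[6]=14  'cfffe'
  #7 SA[7]=6  'daaafddfcfffe'
  #8 SA[8]=2  'ddfcdaaafddfcfffe'
  #9 SA[9]=11  'ddfcfffe'
  #10 SA[10]=3  'dfcdaaafddfcfffe'
  #11 SA[11]=12  'dfcfffe'
  #12 SA[12]=18  'e'
  #13 SA[13]=4  'fcdaaafddfcfffe'
  #14 SA[14]=13  'fcfffe'
  #15 SA[15]=10  'fddfcfffe'
  #16 SA[16]=17  'fe'
  #17 SA[17]=16  'ffe'
  #18 SA[18]=15  'fffe'

SA = [7, 8, 0, 9, 5, 1, 14, 6, 2, 11, 3, 12, 18, 4, 13, 10, 17, 16, 15]
rank  pair      lcp
   1  s[7:],s[8:]  2  'aa'
   2  s[8:],s[0:]  1  'a'
   3  s[0:],s[9:]  1  'a'
   4  s[9:],s[5:]  0  ''
   5  s[5:],s[1:]  2  'cd'
   6  s[1:],s[14:]  1  'c'
   7  s[14:],s[6:]  0  ''
   8  s[6:],s[2:]  1  'd'
   9  s[2:],s[11:]  4  'ddfc'
  10  s[11:],s[3:]  1  'd'
  11  s[3:],s[12:]  3  'dfc'
  12  s[12:],s[18:]  0  ''
  13  s[18:],s[4:]  0  ''
  14  s[4:],s[13:]  2  'fc'
  15  s[13:],s[10:]  1  'f'
  16  s[10:],s[17:]  1  'f'
  17  s[17:],s[16:]  1  'f'
  18  s[16:],s[15:]  2  'ff'

n(n+1)/2 = 19·20/2 = 190
Σ LCP = 0 + 2 + 1 + 1 + 0 + 2 + 1 + 0 + 1 + 4 + 1 + 3 + 0 + 0 + 2 + 1 + 1 + 1 + 2 = 23
distinct = 190 − 23 = 167

167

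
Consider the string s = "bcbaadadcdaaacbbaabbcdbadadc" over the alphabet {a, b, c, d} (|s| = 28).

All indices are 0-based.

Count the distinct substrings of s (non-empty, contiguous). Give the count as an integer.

360

rank→(start, suffix):
  0 → (10, 'aaacbbaabbcdbadadc')
  1 → (16, 'aabbcdbadadc')
  2 → (11, 'aacbbaabbcdbadadc')
  3 → (3, 'aadadcdaaacbbaabbcdbadadc')
  4 → (17, 'abbcdbadadc')
  5 → (12, 'acbbaabbcdbadadc')
  6 → (23, 'adadc')
  7 → (4, 'adadcdaaacbbaabbcdbadadc')
  8 → (25, 'adc')
  9 → (6, 'adcdaaacbbaabbcdbadadc')
  10 → (15, 'baabbcdbadadc')
  11 → (2, 'baadadcdaaacbbaabbcdbadadc')
  12 → (22, 'badadc')
  13 → (14, 'bbaabbcdbadadc')
  14 → (18, 'bbcdbadadc')
  15 → (0, 'bcbaadadcdaaacbbaabbcdbadadc')
  16 → (19, 'bcdbadadc')
  17 → (27, 'c')
  18 → (1, 'cbaadadcdaaacbbaabbcdbadadc')
  19 → (13, 'cbbaabbcdbadadc')
  20 → (8, 'cdaaacbbaabbcdbadadc')
  21 → (20, 'cdbadadc')
  22 → (9, 'daaacbbaabbcdbadadc')
  23 → (24, 'dadc')
  24 → (5, 'dadcdaaacbbaabbcdbadadc')
  25 → (21, 'dbadadc')
  26 → (26, 'dc')
  27 → (7, 'dcdaaacbbaabbcdbadadc')

SA = [10, 16, 11, 3, 17, 12, 23, 4, 25, 6, 15, 2, 22, 14, 18, 0, 19, 27, 1, 13, 8, 20, 9, 24, 5, 21, 26, 7]
[i] adj suffixes → lcp
  [1] 10/16 → 2 ('aa')
  [2] 16/11 → 2 ('aa')
  [3] 11/3 → 2 ('aa')
  [4] 3/17 → 1 ('a')
  [5] 17/12 → 1 ('a')
  [6] 12/23 → 1 ('a')
  [7] 23/4 → 5 ('adadc')
  [8] 4/25 → 2 ('ad')
  [9] 25/6 → 3 ('adc')
  [10] 6/15 → 0 ('')
  [11] 15/2 → 3 ('baa')
  [12] 2/22 → 2 ('ba')
  [13] 22/14 → 1 ('b')
  [14] 14/18 → 2 ('bb')
  [15] 18/0 → 1 ('b')
  [16] 0/19 → 2 ('bc')
  [17] 19/27 → 0 ('')
  [18] 27/1 → 1 ('c')
  [19] 1/13 → 2 ('cb')
  [20] 13/8 → 1 ('c')
  [21] 8/20 → 2 ('cd')
  [22] 20/9 → 0 ('')
  [23] 9/24 → 2 ('da')
  [24] 24/5 → 4 ('dadc')
  [25] 5/21 → 1 ('d')
  [26] 21/26 → 1 ('d')
  [27] 26/7 → 2 ('dc')

n(n+1)/2 = 28·29/2 = 406
Σ LCP = 0 + 2 + 2 + 2 + 1 + 1 + 1 + 5 + 2 + 3 + 0 + 3 + 2 + 1 + 2 + 1 + 2 + 0 + 1 + 2 + 1 + 2 + 0 + 2 + 4 + 1 + 1 + 2 = 46
distinct = 406 − 46 = 360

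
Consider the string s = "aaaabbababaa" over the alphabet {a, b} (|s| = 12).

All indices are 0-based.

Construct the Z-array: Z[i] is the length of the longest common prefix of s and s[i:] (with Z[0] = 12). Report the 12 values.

[12, 3, 2, 1, 0, 0, 1, 0, 1, 0, 2, 1]

Z[0]=12
i=1: fresh scan; Z[1]=3 scan→box=[1,4)
i=2: min(r-i=2, Z[1]=3)=2; Z[2]=2
i=3: min(r-i=1, Z[2]=2)=1; Z[3]=1
i=4: fresh scan; Z[4]=0
i=5: fresh scan; Z[5]=0
i=6: fresh scan; Z[6]=1 scan→box=[6,7)
i=7: fresh scan; Z[7]=0
i=8: fresh scan; Z[8]=1 scan→box=[8,9)
i=9: fresh scan; Z[9]=0
i=10: fresh scan; Z[10]=2 scan→box=[10,12)
i=11: min(r-i=1, Z[1]=3)=1; Z[11]=1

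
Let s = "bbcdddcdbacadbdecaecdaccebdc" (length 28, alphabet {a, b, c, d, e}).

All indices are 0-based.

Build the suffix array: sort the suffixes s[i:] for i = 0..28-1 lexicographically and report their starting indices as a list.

[9, 21, 11, 17, 8, 0, 1, 25, 13, 27, 10, 16, 22, 19, 6, 2, 23, 20, 7, 12, 26, 5, 4, 3, 14, 24, 15, 18]

sorted suffixes:
  #0 SA[0]=9  'acadbdecaecdaccebdc'
  #1 SA[1]=21  'accebdc'
  #2 SA[2]=11  'adbdecaecdaccebdc'
  #3 SA[3]=17  'aecdaccebdc'
  #4 SA[4]=8  'bacadbdecaecdaccebdc'
  #5 SA[5]=0  'bbcdddcdbacadbdecaecdaccebdc'
  #6 SA[6]=1  'bcdddcdbacadbdecaecdaccebdc'
  #7 SA[7]=25  'bdc'
  #8 SA[8]=13  'bdecaecdaccebdc'
  #9 SA[9]=27  'c'
  #10 SA[10]=10  'cadbdecaecdaccebdc'
  #11 SA[11]=16  'caecdaccebdc'
  #12 SA[12]=22  'ccebdc'
  #13 SA[13]=19  'cdaccebdc'
  #14 SA[14]=6  'cdbacadbdecaecdaccebdc'
  #15 SA[15]=2  'cdddcdbacadbdecaecdaccebdc'
  #16 SA[16]=23  'cebdc'
  #17 SA[17]=20  'daccebdc'
  #18 SA[18]=7  'dbacadbdecaecdaccebdc'
  #19 SA[19]=12  'dbdecaecdaccebdc'
  #20 SA[20]=26  'dc'
  #21 SA[21]=5  'dcdbacadbdecaecdaccebdc'
  #22 SA[22]=4  'ddcdbacadbdecaecdaccebdc'
  #23 SA[23]=3  'dddcdbacadbdecaecdaccebdc'
  #24 SA[24]=14  'decaecdaccebdc'
  #25 SA[25]=24  'ebdc'
  #26 SA[26]=15  'ecaecdaccebdc'
  #27 SA[27]=18  'ecdaccebdc'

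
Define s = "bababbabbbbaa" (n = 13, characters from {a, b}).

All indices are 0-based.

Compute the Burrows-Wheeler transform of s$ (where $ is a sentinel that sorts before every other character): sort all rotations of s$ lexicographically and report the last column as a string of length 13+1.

aabbbbb$abbaba

rank  rotation        last
    0  $bababbabbbbaa  a
    1  a$bababbabbbba  a
    2  aa$bababbabbbb  b
    3  ababbabbbbaa$b  b
    4  abbabbbbaa$bab  b
    5  abbbbaa$bababb  b
    6  baa$bababbabbb  b
    7  bababbabbbbaa$  $
    8  babbabbbbaa$ba  a
    9  babbbbaa$babab  b
   10  bbaa$bababbabb  b
   11  bbabbbbaa$baba  a
   12  bbbaa$bababbab  b
   13  bbbbaa$bababba  a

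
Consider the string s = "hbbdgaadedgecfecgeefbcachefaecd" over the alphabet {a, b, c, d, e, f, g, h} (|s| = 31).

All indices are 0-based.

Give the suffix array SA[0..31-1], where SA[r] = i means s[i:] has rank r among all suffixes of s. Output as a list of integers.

[5, 22, 6, 27, 1, 20, 2, 21, 29, 12, 15, 23, 30, 7, 3, 9, 28, 11, 14, 8, 17, 25, 18, 26, 19, 13, 4, 10, 16, 0, 24]

sorted suffixes:
  #0 SA[0]=5  'aadedgecfecgeefbcachefaecd'
  #1 SA[1]=22  'achefaecd'
  #2 SA[2]=6  'adedgecfecgeefbcachefaecd'
  #3 SA[3]=27  'aecd'
  #4 SA[4]=1  'bbdgaadedgecfecgeefbcachefaecd'
  #5 SA[5]=20  'bcachefaecd'
  #6 SA[6]=2  'bdgaadedgecfecgeefbcachefaecd'
  #7 SA[7]=21  'cachefaecd'
  #8 SA[8]=29  'cd'
  #9 SA[9]=12  'cfecgeefbcachefaecd'
  #10 SA[10]=15  'cgeefbcachefaecd'
  #11 SA[11]=23  'chefaecd'
  #12 SA[12]=30  'd'
  #13 SA[13]=7  'dedgecfecgeefbcachefaecd'
  #14 SA[14]=3  'dgaadedgecfecgeefbcachefaecd'
  #15 SA[15]=9  'dgecfecgeefbcachefaecd'
  #16 SA[16]=28  'ecd'
  #17 SA[17]=11  'ecfecgeefbcachefaecd'
  #18 SA[18]=14  'ecgeefbcachefaecd'
  #19 SA[19]=8  'edgecfecgeefbcachefaecd'
  #20 SA[20]=17  'eefbcachefaecd'
  #21 SA[21]=25  'efaecd'
  #22 SA[22]=18  'efbcachefaecd'
  #23 SA[23]=26  'faecd'
  #24 SA[24]=19  'fbcachefaecd'
  #25 SA[25]=13  'fecgeefbcachefaecd'
  #26 SA[26]=4  'gaadedgecfecgeefbcachefaecd'
  #27 SA[27]=10  'gecfecgeefbcachefaecd'
  #28 SA[28]=16  'geefbcachefaecd'
  #29 SA[29]=0  'hbbdgaadedgecfecgeefbcachefaecd'
  #30 SA[30]=24  'hefaecd'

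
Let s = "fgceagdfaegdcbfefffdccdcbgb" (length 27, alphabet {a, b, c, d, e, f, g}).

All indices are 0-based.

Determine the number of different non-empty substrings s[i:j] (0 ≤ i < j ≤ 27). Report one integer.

352

sorted suffixes:
  #0 SA[0]=8  'aegdcbfefffdccdcbgb'
  #1 SA[1]=4  'agdfaegdcbfefffdccdcbgb'
  #2 SA[2]=26  'b'
  #3 SA[3]=13  'bfefffdccdcbgb'
  #4 SA[4]=24  'bgb'
  #5 SA[5]=12  'cbfefffdccdcbgb'
  #6 SA[6]=23  'cbgb'
  #7 SA[7]=20  'ccdcbgb'
  #8 SA[8]=21  'cdcbgb'
  #9 SA[9]=2  'ceagdfaegdcbfefffdccdcbgb'
  #10 SA[10]=11  'dcbfefffdccdcbgb'
  #11 SA[11]=22  'dcbgb'
  #12 SA[12]=19  'dccdcbgb'
  #13 SA[13]=6  'dfaegdcbfefffdccdcbgb'
  #14 SA[14]=3  'eagdfaegdcbfefffdccdcbgb'
  #15 SA[15]=15  'efffdccdcbgb'
  #16 SA[16]=9  'egdcbfefffdccdcbgb'
  #17 SA[17]=7  'faegdcbfefffdccdcbgb'
  #18 SA[18]=18  'fdccdcbgb'
  #19 SA[19]=14  'fefffdccdcbgb'
  #20 SA[20]=17  'ffdccdcbgb'
  #21 SA[21]=16  'fffdccdcbgb'
  #22 SA[22]=0  'fgceagdfaegdcbfefffdccdcbgb'
  #23 SA[23]=25  'gb'
  #24 SA[24]=1  'gceagdfaegdcbfefffdccdcbgb'
  #25 SA[25]=10  'gdcbfefffdccdcbgb'
  #26 SA[26]=5  'gdfaegdcbfefffdccdcbgb'

SA = [8, 4, 26, 13, 24, 12, 23, 20, 21, 2, 11, 22, 19, 6, 3, 15, 9, 7, 18, 14, 17, 16, 0, 25, 1, 10, 5]
[i] adj suffixes → lcp
  [1] 8/4 → 1 ('a')
  [2] 4/26 → 0 ('')
  [3] 26/13 → 1 ('b')
  [4] 13/24 → 1 ('b')
  [5] 24/12 → 0 ('')
  [6] 12/23 → 2 ('cb')
  [7] 23/20 → 1 ('c')
  [8] 20/21 → 1 ('c')
  [9] 21/2 → 1 ('c')
  [10] 2/11 → 0 ('')
  [11] 11/22 → 3 ('dcb')
  [12] 22/19 → 2 ('dc')
  [13] 19/6 → 1 ('d')
  [14] 6/3 → 0 ('')
  [15] 3/15 → 1 ('e')
  [16] 15/9 → 1 ('e')
  [17] 9/7 → 0 ('')
  [18] 7/18 → 1 ('f')
  [19] 18/14 → 1 ('f')
  [20] 14/17 → 1 ('f')
  [21] 17/16 → 2 ('ff')
  [22] 16/0 → 1 ('f')
  [23] 0/25 → 0 ('')
  [24] 25/1 → 1 ('g')
  [25] 1/10 → 1 ('g')
  [26] 10/5 → 2 ('gd')

n(n+1)/2 = 27·28/2 = 378
Σ LCP = 0 + 1 + 0 + 1 + 1 + 0 + 2 + 1 + 1 + 1 + 0 + 3 + 2 + 1 + 0 + 1 + 1 + 0 + 1 + 1 + 1 + 2 + 1 + 0 + 1 + 1 + 2 = 26
distinct = 378 − 26 = 352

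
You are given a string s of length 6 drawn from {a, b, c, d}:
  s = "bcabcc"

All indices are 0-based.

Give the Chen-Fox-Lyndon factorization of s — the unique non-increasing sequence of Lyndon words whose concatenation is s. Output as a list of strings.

emit factor 1: 'bc' (i=0, period=2)
emit factor 2: 'abcc' (i=2, period=4)

["bc", "abcc"]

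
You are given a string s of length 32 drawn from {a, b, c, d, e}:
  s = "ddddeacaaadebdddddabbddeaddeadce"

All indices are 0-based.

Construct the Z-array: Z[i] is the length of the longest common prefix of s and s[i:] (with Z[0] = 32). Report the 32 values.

[32, 3, 2, 1, 0, 0, 0, 0, 0, 0, 1, 0, 0, 4, 4, 3, 2, 1, 0, 0, 0, 2, 1, 0, 0, 2, 1, 0, 0, 1, 0, 0]

Z[0]=32
i=1: outside box; Z[1]=3 scan→box=[1,4)
i=2: min(r-i=2, Z[1]=3)=2; Z[2]=2
i=3: min(r-i=1, Z[2]=2)=1; Z[3]=1
i=4: outside box; Z[4]=0
i=5: outside box; Z[5]=0
i=6: outside box; Z[6]=0
i=7: outside box; Z[7]=0
i=8: outside box; Z[8]=0
i=9: outside box; Z[9]=0
i=10: outside box; Z[10]=1 scan→box=[10,11)
i=11: outside box; Z[11]=0
i=12: outside box; Z[12]=0
i=13: outside box; Z[13]=4 scan→box=[13,17)
i=14: min(r-i=3, Z[1]=3)=3; Z[14]=4 scan→box=[14,18)
i=15: min(r-i=3, Z[1]=3)=3; Z[15]=3
i=16: min(r-i=2, Z[2]=2)=2; Z[16]=2
i=17: min(r-i=1, Z[3]=1)=1; Z[17]=1
i=18: outside box; Z[18]=0
i=19: outside box; Z[19]=0
i=20: outside box; Z[20]=0
i=21: outside box; Z[21]=2 scan→box=[21,23)
i=22: min(r-i=1, Z[1]=3)=1; Z[22]=1
i=23: outside box; Z[23]=0
i=24: outside box; Z[24]=0
i=25: outside box; Z[25]=2 scan→box=[25,27)
i=26: min(r-i=1, Z[1]=3)=1; Z[26]=1
i=27: outside box; Z[27]=0
i=28: outside box; Z[28]=0
i=29: outside box; Z[29]=1 scan→box=[29,30)
i=30: outside box; Z[30]=0
i=31: outside box; Z[31]=0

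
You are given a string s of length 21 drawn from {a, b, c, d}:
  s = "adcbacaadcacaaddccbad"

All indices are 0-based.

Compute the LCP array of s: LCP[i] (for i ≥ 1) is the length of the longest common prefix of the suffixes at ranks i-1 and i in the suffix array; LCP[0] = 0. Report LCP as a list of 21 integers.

rank | idx | suffix
   0 |   6 | aadcacaaddccbad
   1 |  12 | aaddccbad
   2 |   4 | acaadcacaaddccbad
   3 |  10 | acaaddccbad
   4 |  19 | ad
   5 |   7 | adcacaaddccbad
   6 |   0 | adcbacaadcacaaddccbad
   7 |  13 | addccbad
   8 |   3 | bacaadcacaaddccbad
   9 |  18 | bad
  10 |   5 | caadcacaaddccbad
  11 |  11 | caaddccbad
  12 |   9 | cacaaddccbad
  13 |   2 | cbacaadcacaaddccbad
  14 |  17 | cbad
  15 |  16 | ccbad
  16 |  20 | d
  17 |   8 | dcacaaddccbad
  18 |   1 | dcbacaadcacaaddccbad
  19 |  15 | dccbad
  20 |  14 | ddccbad

SA = [6, 12, 4, 10, 19, 7, 0, 13, 3, 18, 5, 11, 9, 2, 17, 16, 20, 8, 1, 15, 14]
rank  pair      lcp
   1  s[6:],s[12:]  3  'aad'
   2  s[12:],s[4:]  1  'a'
   3  s[4:],s[10:]  5  'acaad'
   4  s[10:],s[19:]  1  'a'
   5  s[19:],s[7:]  2  'ad'
   6  s[7:],s[0:]  3  'adc'
   7  s[0:],s[13:]  2  'ad'
   8  s[13:],s[3:]  0  ''
   9  s[3:],s[18:]  2  'ba'
  10  s[18:],s[5:]  0  ''
  11  s[5:],s[11:]  4  'caad'
  12  s[11:],s[9:]  2  'ca'
  13  s[9:],s[2:]  1  'c'
  14  s[2:],s[17:]  3  'cba'
  15  s[17:],s[16:]  1  'c'
  16  s[16:],s[20:]  0  ''
  17  s[20:],s[8:]  1  'd'
  18  s[8:],s[1:]  2  'dc'
  19  s[1:],s[15:]  2  'dc'
  20  s[15:],s[14:]  1  'd'

[0, 3, 1, 5, 1, 2, 3, 2, 0, 2, 0, 4, 2, 1, 3, 1, 0, 1, 2, 2, 1]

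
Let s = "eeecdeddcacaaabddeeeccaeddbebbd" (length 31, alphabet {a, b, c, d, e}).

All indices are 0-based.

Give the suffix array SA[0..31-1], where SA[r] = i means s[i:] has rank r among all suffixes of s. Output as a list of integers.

rank→(start, suffix):
  0 → (11, 'aaabddeeeccaeddbebbd')
  1 → (12, 'aabddeeeccaeddbebbd')
  2 → (13, 'abddeeeccaeddbebbd')
  3 → (9, 'acaaabddeeeccaeddbebbd')
  4 → (22, 'aeddbebbd')
  5 → (28, 'bbd')
  6 → (29, 'bd')
  7 → (14, 'bddeeeccaeddbebbd')
  8 → (26, 'bebbd')
  9 → (10, 'caaabddeeeccaeddbebbd')
  10 → (8, 'cacaaabddeeeccaeddbebbd')
  11 → (21, 'caeddbebbd')
  12 → (20, 'ccaeddbebbd')
  13 → (3, 'cdeddcacaaabddeeeccaeddbebbd')
  14 → (30, 'd')
  15 → (25, 'dbebbd')
  16 → (7, 'dcacaaabddeeeccaeddbebbd')
  17 → (24, 'ddbebbd')
  18 → (6, 'ddcacaaabddeeeccaeddbebbd')
  19 → (15, 'ddeeeccaeddbebbd')
  20 → (4, 'deddcacaaabddeeeccaeddbebbd')
  21 → (16, 'deeeccaeddbebbd')
  22 → (27, 'ebbd')
  23 → (19, 'eccaeddbebbd')
  24 → (2, 'ecdeddcacaaabddeeeccaeddbebbd')
  25 → (23, 'eddbebbd')
  26 → (5, 'eddcacaaabddeeeccaeddbebbd')
  27 → (18, 'eeccaeddbebbd')
  28 → (1, 'eecdeddcacaaabddeeeccaeddbebbd')
  29 → (17, 'eeeccaeddbebbd')
  30 → (0, 'eeecdeddcacaaabddeeeccaeddbebbd')

[11, 12, 13, 9, 22, 28, 29, 14, 26, 10, 8, 21, 20, 3, 30, 25, 7, 24, 6, 15, 4, 16, 27, 19, 2, 23, 5, 18, 1, 17, 0]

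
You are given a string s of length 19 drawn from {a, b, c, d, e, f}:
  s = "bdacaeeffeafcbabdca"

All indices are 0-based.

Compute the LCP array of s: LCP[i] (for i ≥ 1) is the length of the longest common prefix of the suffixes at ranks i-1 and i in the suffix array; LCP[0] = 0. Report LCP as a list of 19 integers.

sorted suffixes:
  #0 SA[0]=18  'a'
  #1 SA[1]=14  'abdca'
  #2 SA[2]=2  'acaeeffeafcbabdca'
  #3 SA[3]=4  'aeeffeafcbabdca'
  #4 SA[4]=10  'afcbabdca'
  #5 SA[5]=13  'babdca'
  #6 SA[6]=0  'bdacaeeffeafcbabdca'
  #7 SA[7]=15  'bdca'
  #8 SA[8]=17  'ca'
  #9 SA[9]=3  'caeeffeafcbabdca'
  #10 SA[10]=12  'cbabdca'
  #11 SA[11]=1  'dacaeeffeafcbabdca'
  #12 SA[12]=16  'dca'
  #13 SA[13]=9  'eafcbabdca'
  #14 SA[14]=5  'eeffeafcbabdca'
  #15 SA[15]=6  'effeafcbabdca'
  #16 SA[16]=11  'fcbabdca'
  #17 SA[17]=8  'feafcbabdca'
  #18 SA[18]=7  'ffeafcbabdca'

SA = [18, 14, 2, 4, 10, 13, 0, 15, 17, 3, 12, 1, 16, 9, 5, 6, 11, 8, 7]
i: (SA[i-1],SA[i]) lcp shared
  1: (18,14) 1 'a'
  2: (14,2) 1 'a'
  3: (2,4) 1 'a'
  4: (4,10) 1 'a'
  5: (10,13) 0 ''
  6: (13,0) 1 'b'
  7: (0,15) 2 'bd'
  8: (15,17) 0 ''
  9: (17,3) 2 'ca'
  10: (3,12) 1 'c'
  11: (12,1) 0 ''
  12: (1,16) 1 'd'
  13: (16,9) 0 ''
  14: (9,5) 1 'e'
  15: (5,6) 1 'e'
  16: (6,11) 0 ''
  17: (11,8) 1 'f'
  18: (8,7) 1 'f'

[0, 1, 1, 1, 1, 0, 1, 2, 0, 2, 1, 0, 1, 0, 1, 1, 0, 1, 1]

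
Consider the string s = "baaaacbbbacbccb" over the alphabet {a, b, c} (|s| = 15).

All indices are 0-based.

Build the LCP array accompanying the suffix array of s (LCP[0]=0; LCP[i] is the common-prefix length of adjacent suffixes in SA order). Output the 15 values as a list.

rank→(start, suffix):
  0 → (1, 'aaaacbbbacbccb')
  1 → (2, 'aaacbbbacbccb')
  2 → (3, 'aacbbbacbccb')
  3 → (4, 'acbbbacbccb')
  4 → (9, 'acbccb')
  5 → (14, 'b')
  6 → (0, 'baaaacbbbacbccb')
  7 → (8, 'bacbccb')
  8 → (7, 'bbacbccb')
  9 → (6, 'bbbacbccb')
  10 → (11, 'bccb')
  11 → (13, 'cb')
  12 → (5, 'cbbbacbccb')
  13 → (10, 'cbccb')
  14 → (12, 'ccb')

SA = [1, 2, 3, 4, 9, 14, 0, 8, 7, 6, 11, 13, 5, 10, 12]
rank  pair      lcp
   1  s[1:],s[2:]  3  'aaa'
   2  s[2:],s[3:]  2  'aa'
   3  s[3:],s[4:]  1  'a'
   4  s[4:],s[9:]  3  'acb'
   5  s[9:],s[14:]  0  ''
   6  s[14:],s[0:]  1  'b'
   7  s[0:],s[8:]  2  'ba'
   8  s[8:],s[7:]  1  'b'
   9  s[7:],s[6:]  2  'bb'
  10  s[6:],s[11:]  1  'b'
  11  s[11:],s[13:]  0  ''
  12  s[13:],s[5:]  2  'cb'
  13  s[5:],s[10:]  2  'cb'
  14  s[10:],s[12:]  1  'c'

[0, 3, 2, 1, 3, 0, 1, 2, 1, 2, 1, 0, 2, 2, 1]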